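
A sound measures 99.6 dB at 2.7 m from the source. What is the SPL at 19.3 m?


Given values:
  SPL1 = 99.6 dB, r1 = 2.7 m, r2 = 19.3 m
Formula: SPL2 = SPL1 - 20 * log10(r2 / r1)
Compute ratio: r2 / r1 = 19.3 / 2.7 = 7.1481
Compute log10: log10(7.1481) = 0.854191
Compute drop: 20 * 0.854191 = 17.0838
SPL2 = 99.6 - 17.0838 = 82.52

82.52 dB


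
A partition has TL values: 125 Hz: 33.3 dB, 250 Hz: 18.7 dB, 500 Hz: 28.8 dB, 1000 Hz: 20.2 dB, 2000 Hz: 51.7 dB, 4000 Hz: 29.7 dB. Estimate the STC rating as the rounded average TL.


Given TL values at each frequency:
  125 Hz: 33.3 dB
  250 Hz: 18.7 dB
  500 Hz: 28.8 dB
  1000 Hz: 20.2 dB
  2000 Hz: 51.7 dB
  4000 Hz: 29.7 dB
Formula: STC ~ round(average of TL values)
Sum = 33.3 + 18.7 + 28.8 + 20.2 + 51.7 + 29.7 = 182.4
Average = 182.4 / 6 = 30.4
Rounded: 30

30


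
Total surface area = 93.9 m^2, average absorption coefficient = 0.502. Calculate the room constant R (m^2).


Given values:
  S = 93.9 m^2, alpha = 0.502
Formula: R = S * alpha / (1 - alpha)
Numerator: 93.9 * 0.502 = 47.1378
Denominator: 1 - 0.502 = 0.498
R = 47.1378 / 0.498 = 94.65

94.65 m^2


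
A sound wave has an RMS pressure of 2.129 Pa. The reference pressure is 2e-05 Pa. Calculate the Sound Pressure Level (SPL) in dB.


Given values:
  p = 2.129 Pa
  p_ref = 2e-05 Pa
Formula: SPL = 20 * log10(p / p_ref)
Compute ratio: p / p_ref = 2.129 / 2e-05 = 106450
Compute log10: log10(106450) = 5.027146
Multiply: SPL = 20 * 5.027146 = 100.54

100.54 dB


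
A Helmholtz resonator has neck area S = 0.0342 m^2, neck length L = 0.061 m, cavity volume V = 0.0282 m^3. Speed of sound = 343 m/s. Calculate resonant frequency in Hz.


Given values:
  S = 0.0342 m^2, L = 0.061 m, V = 0.0282 m^3, c = 343 m/s
Formula: f = (c / (2*pi)) * sqrt(S / (V * L))
Compute V * L = 0.0282 * 0.061 = 0.0017202
Compute S / (V * L) = 0.0342 / 0.0017202 = 19.8814
Compute sqrt(19.8814) = 4.458856
Compute c / (2*pi) = 343 / 6.283185 = 54.590148
f = 54.590148 * 4.458856 = 243.41

243.41 Hz


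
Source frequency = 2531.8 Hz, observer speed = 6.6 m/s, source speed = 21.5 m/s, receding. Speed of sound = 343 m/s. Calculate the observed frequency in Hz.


Given values:
  f_s = 2531.8 Hz, v_o = 6.6 m/s, v_s = 21.5 m/s
  Direction: receding
Formula: f_o = f_s * (c - v_o) / (c + v_s)
Numerator: c - v_o = 343 - 6.6 = 336.4
Denominator: c + v_s = 343 + 21.5 = 364.5
f_o = 2531.8 * 336.4 / 364.5 = 2336.62

2336.62 Hz


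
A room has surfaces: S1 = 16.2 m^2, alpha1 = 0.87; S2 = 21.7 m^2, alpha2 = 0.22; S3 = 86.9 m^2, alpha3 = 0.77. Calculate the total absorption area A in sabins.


Given surfaces:
  Surface 1: 16.2 * 0.87 = 14.094
  Surface 2: 21.7 * 0.22 = 4.774
  Surface 3: 86.9 * 0.77 = 66.913
Formula: A = sum(Si * alpha_i)
A = 14.094 + 4.774 + 66.913
A = 85.78

85.78 sabins


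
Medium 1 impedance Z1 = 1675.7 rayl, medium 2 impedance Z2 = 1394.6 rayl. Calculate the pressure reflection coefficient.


Given values:
  Z1 = 1675.7 rayl, Z2 = 1394.6 rayl
Formula: R = (Z2 - Z1) / (Z2 + Z1)
Numerator: Z2 - Z1 = 1394.6 - 1675.7 = -281.1
Denominator: Z2 + Z1 = 1394.6 + 1675.7 = 3070.3
R = -281.1 / 3070.3 = -0.0916

-0.0916


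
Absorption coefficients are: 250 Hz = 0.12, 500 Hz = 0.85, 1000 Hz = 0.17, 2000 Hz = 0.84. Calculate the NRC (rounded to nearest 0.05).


Given values:
  a_250 = 0.12, a_500 = 0.85
  a_1000 = 0.17, a_2000 = 0.84
Formula: NRC = (a250 + a500 + a1000 + a2000) / 4
Sum = 0.12 + 0.85 + 0.17 + 0.84 = 1.98
NRC = 1.98 / 4 = 0.495
Rounded to nearest 0.05: 0.5

0.5


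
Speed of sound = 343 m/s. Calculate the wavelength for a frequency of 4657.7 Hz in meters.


Given values:
  c = 343 m/s, f = 4657.7 Hz
Formula: lambda = c / f
lambda = 343 / 4657.7
lambda = 0.0736

0.0736 m


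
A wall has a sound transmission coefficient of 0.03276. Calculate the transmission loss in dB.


Given values:
  tau = 0.03276
Formula: TL = 10 * log10(1 / tau)
Compute 1 / tau = 1 / 0.03276 = 30.525
Compute log10(30.525) = 1.484656
TL = 10 * 1.484656 = 14.85

14.85 dB


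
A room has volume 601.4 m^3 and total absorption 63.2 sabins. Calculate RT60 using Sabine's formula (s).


Given values:
  V = 601.4 m^3
  A = 63.2 sabins
Formula: RT60 = 0.161 * V / A
Numerator: 0.161 * 601.4 = 96.8254
RT60 = 96.8254 / 63.2 = 1.532

1.532 s


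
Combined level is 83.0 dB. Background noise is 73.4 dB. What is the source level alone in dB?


Given values:
  L_total = 83.0 dB, L_bg = 73.4 dB
Formula: L_source = 10 * log10(10^(L_total/10) - 10^(L_bg/10))
Convert to linear:
  10^(83.0/10) = 199526231.4969
  10^(73.4/10) = 21877616.2395
Difference: 199526231.4969 - 21877616.2395 = 177648615.2574
L_source = 10 * log10(177648615.2574) = 82.5

82.5 dB


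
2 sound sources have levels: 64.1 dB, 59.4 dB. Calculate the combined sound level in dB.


Formula: L_total = 10 * log10( sum(10^(Li/10)) )
  Source 1: 10^(64.1/10) = 2570395.7828
  Source 2: 10^(59.4/10) = 870963.59
Sum of linear values = 3441359.3728
L_total = 10 * log10(3441359.3728) = 65.37

65.37 dB


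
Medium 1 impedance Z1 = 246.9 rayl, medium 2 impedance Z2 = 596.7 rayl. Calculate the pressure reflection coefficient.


Given values:
  Z1 = 246.9 rayl, Z2 = 596.7 rayl
Formula: R = (Z2 - Z1) / (Z2 + Z1)
Numerator: Z2 - Z1 = 596.7 - 246.9 = 349.8
Denominator: Z2 + Z1 = 596.7 + 246.9 = 843.6
R = 349.8 / 843.6 = 0.4147

0.4147


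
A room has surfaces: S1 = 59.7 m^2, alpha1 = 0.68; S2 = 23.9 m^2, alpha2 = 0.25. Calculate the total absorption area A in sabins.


Given surfaces:
  Surface 1: 59.7 * 0.68 = 40.596
  Surface 2: 23.9 * 0.25 = 5.975
Formula: A = sum(Si * alpha_i)
A = 40.596 + 5.975
A = 46.57

46.57 sabins


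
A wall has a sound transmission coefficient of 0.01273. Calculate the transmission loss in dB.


Given values:
  tau = 0.01273
Formula: TL = 10 * log10(1 / tau)
Compute 1 / tau = 1 / 0.01273 = 78.5546
Compute log10(78.5546) = 1.895172
TL = 10 * 1.895172 = 18.95

18.95 dB


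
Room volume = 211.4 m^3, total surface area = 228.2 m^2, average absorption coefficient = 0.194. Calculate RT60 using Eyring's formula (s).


Given values:
  V = 211.4 m^3, S = 228.2 m^2, alpha = 0.194
Formula: RT60 = 0.161 * V / (-S * ln(1 - alpha))
Compute ln(1 - 0.194) = ln(0.806) = -0.215672
Denominator: -228.2 * -0.215672 = 49.2164
Numerator: 0.161 * 211.4 = 34.0354
RT60 = 34.0354 / 49.2164 = 0.692

0.692 s


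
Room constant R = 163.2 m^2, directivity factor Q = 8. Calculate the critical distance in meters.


Given values:
  R = 163.2 m^2, Q = 8
Formula: d_c = 0.141 * sqrt(Q * R)
Compute Q * R = 8 * 163.2 = 1305.6
Compute sqrt(1305.6) = 36.1331
d_c = 0.141 * 36.1331 = 5.095

5.095 m


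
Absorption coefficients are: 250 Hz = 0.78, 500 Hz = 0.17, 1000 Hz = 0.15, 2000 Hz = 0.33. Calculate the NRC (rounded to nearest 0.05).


Given values:
  a_250 = 0.78, a_500 = 0.17
  a_1000 = 0.15, a_2000 = 0.33
Formula: NRC = (a250 + a500 + a1000 + a2000) / 4
Sum = 0.78 + 0.17 + 0.15 + 0.33 = 1.43
NRC = 1.43 / 4 = 0.3575
Rounded to nearest 0.05: 0.35

0.35


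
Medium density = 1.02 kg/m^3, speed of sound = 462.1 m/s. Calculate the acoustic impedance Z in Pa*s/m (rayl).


Given values:
  rho = 1.02 kg/m^3
  c = 462.1 m/s
Formula: Z = rho * c
Z = 1.02 * 462.1
Z = 471.34

471.34 rayl


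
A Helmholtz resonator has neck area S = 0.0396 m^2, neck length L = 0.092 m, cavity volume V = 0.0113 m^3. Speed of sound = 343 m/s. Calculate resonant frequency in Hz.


Given values:
  S = 0.0396 m^2, L = 0.092 m, V = 0.0113 m^3, c = 343 m/s
Formula: f = (c / (2*pi)) * sqrt(S / (V * L))
Compute V * L = 0.0113 * 0.092 = 0.0010396
Compute S / (V * L) = 0.0396 / 0.0010396 = 38.0916
Compute sqrt(38.0916) = 6.171839
Compute c / (2*pi) = 343 / 6.283185 = 54.590148
f = 54.590148 * 6.171839 = 336.92

336.92 Hz


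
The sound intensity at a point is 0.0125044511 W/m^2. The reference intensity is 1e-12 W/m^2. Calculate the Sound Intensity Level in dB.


Given values:
  I = 0.0125044511 W/m^2
  I_ref = 1e-12 W/m^2
Formula: SIL = 10 * log10(I / I_ref)
Compute ratio: I / I_ref = 12504451100
Compute log10: log10(12504451100) = 10.097065
Multiply: SIL = 10 * 10.097065 = 100.97

100.97 dB


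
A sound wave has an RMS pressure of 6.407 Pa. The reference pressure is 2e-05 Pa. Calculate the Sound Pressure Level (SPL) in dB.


Given values:
  p = 6.407 Pa
  p_ref = 2e-05 Pa
Formula: SPL = 20 * log10(p / p_ref)
Compute ratio: p / p_ref = 6.407 / 2e-05 = 320350
Compute log10: log10(320350) = 5.505625
Multiply: SPL = 20 * 5.505625 = 110.11

110.11 dB


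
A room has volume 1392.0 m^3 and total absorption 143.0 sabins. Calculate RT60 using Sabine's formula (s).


Given values:
  V = 1392.0 m^3
  A = 143.0 sabins
Formula: RT60 = 0.161 * V / A
Numerator: 0.161 * 1392.0 = 224.112
RT60 = 224.112 / 143.0 = 1.567

1.567 s


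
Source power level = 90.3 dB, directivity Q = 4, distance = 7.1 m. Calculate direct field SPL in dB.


Given values:
  Lw = 90.3 dB, Q = 4, r = 7.1 m
Formula: SPL = Lw + 10 * log10(Q / (4 * pi * r^2))
Compute 4 * pi * r^2 = 4 * pi * 7.1^2 = 633.4707
Compute Q / denom = 4 / 633.4707 = 0.00631442
Compute 10 * log10(0.00631442) = -21.9967
SPL = 90.3 + (-21.9967) = 68.3

68.3 dB


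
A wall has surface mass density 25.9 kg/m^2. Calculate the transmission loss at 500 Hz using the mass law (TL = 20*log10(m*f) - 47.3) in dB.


Given values:
  m = 25.9 kg/m^2, f = 500 Hz
Formula: TL = 20 * log10(m * f) - 47.3
Compute m * f = 25.9 * 500 = 12950.0
Compute log10(12950.0) = 4.11227
Compute 20 * 4.11227 = 82.2454
TL = 82.2454 - 47.3 = 34.95

34.95 dB


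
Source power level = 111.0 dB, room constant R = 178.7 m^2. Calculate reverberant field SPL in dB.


Given values:
  Lw = 111.0 dB, R = 178.7 m^2
Formula: SPL = Lw + 10 * log10(4 / R)
Compute 4 / R = 4 / 178.7 = 0.022384
Compute 10 * log10(0.022384) = -16.5006
SPL = 111.0 + (-16.5006) = 94.5

94.5 dB


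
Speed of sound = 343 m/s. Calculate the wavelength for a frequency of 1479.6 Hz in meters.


Given values:
  c = 343 m/s, f = 1479.6 Hz
Formula: lambda = c / f
lambda = 343 / 1479.6
lambda = 0.2318

0.2318 m


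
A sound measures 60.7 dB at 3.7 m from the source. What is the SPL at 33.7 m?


Given values:
  SPL1 = 60.7 dB, r1 = 3.7 m, r2 = 33.7 m
Formula: SPL2 = SPL1 - 20 * log10(r2 / r1)
Compute ratio: r2 / r1 = 33.7 / 3.7 = 9.1081
Compute log10: log10(9.1081) = 0.959428
Compute drop: 20 * 0.959428 = 19.1886
SPL2 = 60.7 - 19.1886 = 41.51

41.51 dB


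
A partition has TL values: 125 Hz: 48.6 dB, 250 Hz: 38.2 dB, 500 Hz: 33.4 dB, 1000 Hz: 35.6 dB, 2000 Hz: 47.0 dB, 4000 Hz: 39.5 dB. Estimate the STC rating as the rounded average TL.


Given TL values at each frequency:
  125 Hz: 48.6 dB
  250 Hz: 38.2 dB
  500 Hz: 33.4 dB
  1000 Hz: 35.6 dB
  2000 Hz: 47.0 dB
  4000 Hz: 39.5 dB
Formula: STC ~ round(average of TL values)
Sum = 48.6 + 38.2 + 33.4 + 35.6 + 47.0 + 39.5 = 242.3
Average = 242.3 / 6 = 40.38
Rounded: 40

40


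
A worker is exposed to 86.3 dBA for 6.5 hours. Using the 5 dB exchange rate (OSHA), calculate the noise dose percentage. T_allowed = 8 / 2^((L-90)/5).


Given values:
  L = 86.3 dBA, T = 6.5 hours
Formula: T_allowed = 8 / 2^((L - 90) / 5)
Compute exponent: (86.3 - 90) / 5 = -0.74
Compute 2^(-0.74) = 0.598739
T_allowed = 8 / 0.598739 = 13.361415 hours
Dose = (T / T_allowed) * 100
Dose = (6.5 / 13.361415) * 100 = 48.65

48.65 %


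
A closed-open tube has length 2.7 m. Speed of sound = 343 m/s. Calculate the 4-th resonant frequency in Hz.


Given values:
  Tube type: closed-open, L = 2.7 m, c = 343 m/s, n = 4
Formula: f_n = (2n - 1) * c / (4 * L)
Compute 2n - 1 = 2*4 - 1 = 7
Compute 4 * L = 4 * 2.7 = 10.8
f = 7 * 343 / 10.8
f = 222.31

222.31 Hz


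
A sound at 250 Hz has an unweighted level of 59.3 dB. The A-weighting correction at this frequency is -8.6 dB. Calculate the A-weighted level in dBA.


Given values:
  SPL = 59.3 dB
  A-weighting at 250 Hz = -8.6 dB
Formula: L_A = SPL + A_weight
L_A = 59.3 + (-8.6)
L_A = 50.7

50.7 dBA


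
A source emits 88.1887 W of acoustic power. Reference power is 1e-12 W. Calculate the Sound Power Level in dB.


Given values:
  W = 88.1887 W
  W_ref = 1e-12 W
Formula: SWL = 10 * log10(W / W_ref)
Compute ratio: W / W_ref = 88188700000000
Compute log10: log10(88188700000000) = 13.945413
Multiply: SWL = 10 * 13.945413 = 139.45

139.45 dB


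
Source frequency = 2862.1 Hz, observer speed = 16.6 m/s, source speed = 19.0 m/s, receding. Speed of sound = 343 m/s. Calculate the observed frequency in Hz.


Given values:
  f_s = 2862.1 Hz, v_o = 16.6 m/s, v_s = 19.0 m/s
  Direction: receding
Formula: f_o = f_s * (c - v_o) / (c + v_s)
Numerator: c - v_o = 343 - 16.6 = 326.4
Denominator: c + v_s = 343 + 19.0 = 362.0
f_o = 2862.1 * 326.4 / 362.0 = 2580.63

2580.63 Hz


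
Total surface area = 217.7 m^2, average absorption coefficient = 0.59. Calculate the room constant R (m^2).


Given values:
  S = 217.7 m^2, alpha = 0.59
Formula: R = S * alpha / (1 - alpha)
Numerator: 217.7 * 0.59 = 128.443
Denominator: 1 - 0.59 = 0.41
R = 128.443 / 0.41 = 313.28

313.28 m^2


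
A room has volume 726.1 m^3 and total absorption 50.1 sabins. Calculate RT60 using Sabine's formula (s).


Given values:
  V = 726.1 m^3
  A = 50.1 sabins
Formula: RT60 = 0.161 * V / A
Numerator: 0.161 * 726.1 = 116.9021
RT60 = 116.9021 / 50.1 = 2.333

2.333 s


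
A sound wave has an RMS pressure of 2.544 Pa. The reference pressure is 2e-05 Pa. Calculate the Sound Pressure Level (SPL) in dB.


Given values:
  p = 2.544 Pa
  p_ref = 2e-05 Pa
Formula: SPL = 20 * log10(p / p_ref)
Compute ratio: p / p_ref = 2.544 / 2e-05 = 127200
Compute log10: log10(127200) = 5.104487
Multiply: SPL = 20 * 5.104487 = 102.09

102.09 dB


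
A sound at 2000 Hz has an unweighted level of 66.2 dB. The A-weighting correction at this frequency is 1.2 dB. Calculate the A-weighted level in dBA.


Given values:
  SPL = 66.2 dB
  A-weighting at 2000 Hz = 1.2 dB
Formula: L_A = SPL + A_weight
L_A = 66.2 + (1.2)
L_A = 67.4

67.4 dBA


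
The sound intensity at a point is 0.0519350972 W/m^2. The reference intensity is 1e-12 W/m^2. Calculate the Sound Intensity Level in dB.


Given values:
  I = 0.0519350972 W/m^2
  I_ref = 1e-12 W/m^2
Formula: SIL = 10 * log10(I / I_ref)
Compute ratio: I / I_ref = 51935097200
Compute log10: log10(51935097200) = 10.715461
Multiply: SIL = 10 * 10.715461 = 107.15

107.15 dB


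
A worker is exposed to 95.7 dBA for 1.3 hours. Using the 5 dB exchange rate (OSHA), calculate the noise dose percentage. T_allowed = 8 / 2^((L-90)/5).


Given values:
  L = 95.7 dBA, T = 1.3 hours
Formula: T_allowed = 8 / 2^((L - 90) / 5)
Compute exponent: (95.7 - 90) / 5 = 1.14
Compute 2^(1.14) = 2.20381
T_allowed = 8 / 2.20381 = 3.630077 hours
Dose = (T / T_allowed) * 100
Dose = (1.3 / 3.630077) * 100 = 35.81

35.81 %


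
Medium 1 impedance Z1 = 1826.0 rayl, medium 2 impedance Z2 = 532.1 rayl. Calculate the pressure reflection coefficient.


Given values:
  Z1 = 1826.0 rayl, Z2 = 532.1 rayl
Formula: R = (Z2 - Z1) / (Z2 + Z1)
Numerator: Z2 - Z1 = 532.1 - 1826.0 = -1293.9
Denominator: Z2 + Z1 = 532.1 + 1826.0 = 2358.1
R = -1293.9 / 2358.1 = -0.5487

-0.5487


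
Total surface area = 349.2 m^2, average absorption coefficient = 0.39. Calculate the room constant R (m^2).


Given values:
  S = 349.2 m^2, alpha = 0.39
Formula: R = S * alpha / (1 - alpha)
Numerator: 349.2 * 0.39 = 136.188
Denominator: 1 - 0.39 = 0.61
R = 136.188 / 0.61 = 223.26

223.26 m^2


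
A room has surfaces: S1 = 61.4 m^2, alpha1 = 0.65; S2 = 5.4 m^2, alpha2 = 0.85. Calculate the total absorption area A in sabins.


Given surfaces:
  Surface 1: 61.4 * 0.65 = 39.91
  Surface 2: 5.4 * 0.85 = 4.59
Formula: A = sum(Si * alpha_i)
A = 39.91 + 4.59
A = 44.5

44.5 sabins


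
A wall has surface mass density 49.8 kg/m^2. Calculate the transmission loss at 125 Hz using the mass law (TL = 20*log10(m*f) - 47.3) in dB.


Given values:
  m = 49.8 kg/m^2, f = 125 Hz
Formula: TL = 20 * log10(m * f) - 47.3
Compute m * f = 49.8 * 125 = 6225.0
Compute log10(6225.0) = 3.794139
Compute 20 * 3.794139 = 75.8828
TL = 75.8828 - 47.3 = 28.58

28.58 dB


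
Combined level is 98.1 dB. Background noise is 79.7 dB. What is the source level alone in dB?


Given values:
  L_total = 98.1 dB, L_bg = 79.7 dB
Formula: L_source = 10 * log10(10^(L_total/10) - 10^(L_bg/10))
Convert to linear:
  10^(98.1/10) = 6456542290.3465
  10^(79.7/10) = 93325430.0797
Difference: 6456542290.3465 - 93325430.0797 = 6363216860.2668
L_source = 10 * log10(6363216860.2668) = 98.04

98.04 dB


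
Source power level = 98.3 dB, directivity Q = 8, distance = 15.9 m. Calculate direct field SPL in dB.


Given values:
  Lw = 98.3 dB, Q = 8, r = 15.9 m
Formula: SPL = Lw + 10 * log10(Q / (4 * pi * r^2))
Compute 4 * pi * r^2 = 4 * pi * 15.9^2 = 3176.9042
Compute Q / denom = 8 / 3176.9042 = 0.00251817
Compute 10 * log10(0.00251817) = -25.9891
SPL = 98.3 + (-25.9891) = 72.31

72.31 dB


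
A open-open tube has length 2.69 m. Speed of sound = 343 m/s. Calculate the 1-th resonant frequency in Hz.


Given values:
  Tube type: open-open, L = 2.69 m, c = 343 m/s, n = 1
Formula: f_n = n * c / (2 * L)
Compute 2 * L = 2 * 2.69 = 5.38
f = 1 * 343 / 5.38
f = 63.75

63.75 Hz


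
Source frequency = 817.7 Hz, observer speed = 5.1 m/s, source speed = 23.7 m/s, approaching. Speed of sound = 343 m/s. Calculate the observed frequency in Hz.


Given values:
  f_s = 817.7 Hz, v_o = 5.1 m/s, v_s = 23.7 m/s
  Direction: approaching
Formula: f_o = f_s * (c + v_o) / (c - v_s)
Numerator: c + v_o = 343 + 5.1 = 348.1
Denominator: c - v_s = 343 - 23.7 = 319.3
f_o = 817.7 * 348.1 / 319.3 = 891.45

891.45 Hz


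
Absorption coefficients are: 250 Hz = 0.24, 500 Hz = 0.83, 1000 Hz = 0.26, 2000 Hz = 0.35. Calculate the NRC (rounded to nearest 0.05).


Given values:
  a_250 = 0.24, a_500 = 0.83
  a_1000 = 0.26, a_2000 = 0.35
Formula: NRC = (a250 + a500 + a1000 + a2000) / 4
Sum = 0.24 + 0.83 + 0.26 + 0.35 = 1.68
NRC = 1.68 / 4 = 0.42
Rounded to nearest 0.05: 0.4

0.4


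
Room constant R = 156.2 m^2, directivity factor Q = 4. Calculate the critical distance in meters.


Given values:
  R = 156.2 m^2, Q = 4
Formula: d_c = 0.141 * sqrt(Q * R)
Compute Q * R = 4 * 156.2 = 624.8
Compute sqrt(624.8) = 24.996
d_c = 0.141 * 24.996 = 3.524

3.524 m


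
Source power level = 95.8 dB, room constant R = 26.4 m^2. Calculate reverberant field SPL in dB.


Given values:
  Lw = 95.8 dB, R = 26.4 m^2
Formula: SPL = Lw + 10 * log10(4 / R)
Compute 4 / R = 4 / 26.4 = 0.151515
Compute 10 * log10(0.151515) = -8.1954
SPL = 95.8 + (-8.1954) = 87.6

87.6 dB


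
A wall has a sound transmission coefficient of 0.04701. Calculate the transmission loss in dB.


Given values:
  tau = 0.04701
Formula: TL = 10 * log10(1 / tau)
Compute 1 / tau = 1 / 0.04701 = 21.2721
Compute log10(21.2721) = 1.32781
TL = 10 * 1.32781 = 13.28

13.28 dB


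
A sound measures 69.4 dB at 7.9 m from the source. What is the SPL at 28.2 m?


Given values:
  SPL1 = 69.4 dB, r1 = 7.9 m, r2 = 28.2 m
Formula: SPL2 = SPL1 - 20 * log10(r2 / r1)
Compute ratio: r2 / r1 = 28.2 / 7.9 = 3.5696
Compute log10: log10(3.5696) = 0.55262
Compute drop: 20 * 0.55262 = 11.0524
SPL2 = 69.4 - 11.0524 = 58.35

58.35 dB


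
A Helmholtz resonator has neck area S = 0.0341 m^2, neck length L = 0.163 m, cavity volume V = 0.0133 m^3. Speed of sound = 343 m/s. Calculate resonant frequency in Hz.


Given values:
  S = 0.0341 m^2, L = 0.163 m, V = 0.0133 m^3, c = 343 m/s
Formula: f = (c / (2*pi)) * sqrt(S / (V * L))
Compute V * L = 0.0133 * 0.163 = 0.0021679
Compute S / (V * L) = 0.0341 / 0.0021679 = 15.7295
Compute sqrt(15.7295) = 3.966043
Compute c / (2*pi) = 343 / 6.283185 = 54.590148
f = 54.590148 * 3.966043 = 216.51

216.51 Hz


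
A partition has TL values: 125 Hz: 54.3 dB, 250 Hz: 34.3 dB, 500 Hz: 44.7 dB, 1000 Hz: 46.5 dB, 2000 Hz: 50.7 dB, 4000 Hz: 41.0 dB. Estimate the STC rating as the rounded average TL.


Given TL values at each frequency:
  125 Hz: 54.3 dB
  250 Hz: 34.3 dB
  500 Hz: 44.7 dB
  1000 Hz: 46.5 dB
  2000 Hz: 50.7 dB
  4000 Hz: 41.0 dB
Formula: STC ~ round(average of TL values)
Sum = 54.3 + 34.3 + 44.7 + 46.5 + 50.7 + 41.0 = 271.5
Average = 271.5 / 6 = 45.25
Rounded: 45

45


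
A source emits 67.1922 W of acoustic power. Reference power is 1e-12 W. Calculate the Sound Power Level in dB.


Given values:
  W = 67.1922 W
  W_ref = 1e-12 W
Formula: SWL = 10 * log10(W / W_ref)
Compute ratio: W / W_ref = 67192200000000
Compute log10: log10(67192200000000) = 13.827319
Multiply: SWL = 10 * 13.827319 = 138.27

138.27 dB


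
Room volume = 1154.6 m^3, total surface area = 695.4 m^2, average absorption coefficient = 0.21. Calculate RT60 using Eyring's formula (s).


Given values:
  V = 1154.6 m^3, S = 695.4 m^2, alpha = 0.21
Formula: RT60 = 0.161 * V / (-S * ln(1 - alpha))
Compute ln(1 - 0.21) = ln(0.79) = -0.235722
Denominator: -695.4 * -0.235722 = 163.9211
Numerator: 0.161 * 1154.6 = 185.8906
RT60 = 185.8906 / 163.9211 = 1.134

1.134 s


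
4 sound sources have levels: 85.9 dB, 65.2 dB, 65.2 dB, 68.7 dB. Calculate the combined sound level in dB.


Formula: L_total = 10 * log10( sum(10^(Li/10)) )
  Source 1: 10^(85.9/10) = 389045144.9943
  Source 2: 10^(65.2/10) = 3311311.2148
  Source 3: 10^(65.2/10) = 3311311.2148
  Source 4: 10^(68.7/10) = 7413102.413
Sum of linear values = 403080869.8369
L_total = 10 * log10(403080869.8369) = 86.05

86.05 dB


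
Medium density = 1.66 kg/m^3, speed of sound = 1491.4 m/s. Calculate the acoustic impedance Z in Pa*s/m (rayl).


Given values:
  rho = 1.66 kg/m^3
  c = 1491.4 m/s
Formula: Z = rho * c
Z = 1.66 * 1491.4
Z = 2475.72

2475.72 rayl


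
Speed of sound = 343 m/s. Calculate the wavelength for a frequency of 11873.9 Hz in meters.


Given values:
  c = 343 m/s, f = 11873.9 Hz
Formula: lambda = c / f
lambda = 343 / 11873.9
lambda = 0.0289

0.0289 m


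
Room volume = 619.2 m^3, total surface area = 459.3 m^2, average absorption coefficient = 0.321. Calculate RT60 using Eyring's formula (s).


Given values:
  V = 619.2 m^3, S = 459.3 m^2, alpha = 0.321
Formula: RT60 = 0.161 * V / (-S * ln(1 - alpha))
Compute ln(1 - 0.321) = ln(0.679) = -0.387134
Denominator: -459.3 * -0.387134 = 177.8106
Numerator: 0.161 * 619.2 = 99.6912
RT60 = 99.6912 / 177.8106 = 0.561

0.561 s


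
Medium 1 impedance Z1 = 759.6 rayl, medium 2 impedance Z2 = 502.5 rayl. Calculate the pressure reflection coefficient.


Given values:
  Z1 = 759.6 rayl, Z2 = 502.5 rayl
Formula: R = (Z2 - Z1) / (Z2 + Z1)
Numerator: Z2 - Z1 = 502.5 - 759.6 = -257.1
Denominator: Z2 + Z1 = 502.5 + 759.6 = 1262.1
R = -257.1 / 1262.1 = -0.2037

-0.2037


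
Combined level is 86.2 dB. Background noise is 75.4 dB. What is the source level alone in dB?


Given values:
  L_total = 86.2 dB, L_bg = 75.4 dB
Formula: L_source = 10 * log10(10^(L_total/10) - 10^(L_bg/10))
Convert to linear:
  10^(86.2/10) = 416869383.4703
  10^(75.4/10) = 34673685.0453
Difference: 416869383.4703 - 34673685.0453 = 382195698.425
L_source = 10 * log10(382195698.425) = 85.82

85.82 dB


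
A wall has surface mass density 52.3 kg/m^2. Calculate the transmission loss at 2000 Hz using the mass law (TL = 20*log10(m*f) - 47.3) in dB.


Given values:
  m = 52.3 kg/m^2, f = 2000 Hz
Formula: TL = 20 * log10(m * f) - 47.3
Compute m * f = 52.3 * 2000 = 104600.0
Compute log10(104600.0) = 5.019532
Compute 20 * 5.019532 = 100.3906
TL = 100.3906 - 47.3 = 53.09

53.09 dB


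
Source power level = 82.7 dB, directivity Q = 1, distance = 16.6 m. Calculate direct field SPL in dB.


Given values:
  Lw = 82.7 dB, Q = 1, r = 16.6 m
Formula: SPL = Lw + 10 * log10(Q / (4 * pi * r^2))
Compute 4 * pi * r^2 = 4 * pi * 16.6^2 = 3462.7891
Compute Q / denom = 1 / 3462.7891 = 0.00028878
Compute 10 * log10(0.00028878) = -35.3943
SPL = 82.7 + (-35.3943) = 47.31

47.31 dB


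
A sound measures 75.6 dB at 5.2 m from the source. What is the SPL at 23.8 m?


Given values:
  SPL1 = 75.6 dB, r1 = 5.2 m, r2 = 23.8 m
Formula: SPL2 = SPL1 - 20 * log10(r2 / r1)
Compute ratio: r2 / r1 = 23.8 / 5.2 = 4.5769
Compute log10: log10(4.5769) = 0.660571
Compute drop: 20 * 0.660571 = 13.2114
SPL2 = 75.6 - 13.2114 = 62.39

62.39 dB


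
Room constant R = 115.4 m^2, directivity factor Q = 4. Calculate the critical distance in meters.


Given values:
  R = 115.4 m^2, Q = 4
Formula: d_c = 0.141 * sqrt(Q * R)
Compute Q * R = 4 * 115.4 = 461.6
Compute sqrt(461.6) = 21.4849
d_c = 0.141 * 21.4849 = 3.029

3.029 m


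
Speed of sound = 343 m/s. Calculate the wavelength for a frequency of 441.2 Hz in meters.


Given values:
  c = 343 m/s, f = 441.2 Hz
Formula: lambda = c / f
lambda = 343 / 441.2
lambda = 0.7774

0.7774 m


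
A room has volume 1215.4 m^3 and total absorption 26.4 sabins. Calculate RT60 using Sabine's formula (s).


Given values:
  V = 1215.4 m^3
  A = 26.4 sabins
Formula: RT60 = 0.161 * V / A
Numerator: 0.161 * 1215.4 = 195.6794
RT60 = 195.6794 / 26.4 = 7.412

7.412 s


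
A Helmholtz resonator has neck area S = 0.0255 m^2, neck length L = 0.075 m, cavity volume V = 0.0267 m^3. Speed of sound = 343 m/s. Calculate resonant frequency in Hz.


Given values:
  S = 0.0255 m^2, L = 0.075 m, V = 0.0267 m^3, c = 343 m/s
Formula: f = (c / (2*pi)) * sqrt(S / (V * L))
Compute V * L = 0.0267 * 0.075 = 0.0020025
Compute S / (V * L) = 0.0255 / 0.0020025 = 12.7341
Compute sqrt(12.7341) = 3.568487
Compute c / (2*pi) = 343 / 6.283185 = 54.590148
f = 54.590148 * 3.568487 = 194.8

194.8 Hz


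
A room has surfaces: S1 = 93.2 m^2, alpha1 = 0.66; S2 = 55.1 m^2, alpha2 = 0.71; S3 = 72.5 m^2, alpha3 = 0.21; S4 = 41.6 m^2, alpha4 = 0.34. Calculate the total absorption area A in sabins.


Given surfaces:
  Surface 1: 93.2 * 0.66 = 61.512
  Surface 2: 55.1 * 0.71 = 39.121
  Surface 3: 72.5 * 0.21 = 15.225
  Surface 4: 41.6 * 0.34 = 14.144
Formula: A = sum(Si * alpha_i)
A = 61.512 + 39.121 + 15.225 + 14.144
A = 130.0

130.0 sabins


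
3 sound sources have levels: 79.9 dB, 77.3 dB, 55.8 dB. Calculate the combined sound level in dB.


Formula: L_total = 10 * log10( sum(10^(Li/10)) )
  Source 1: 10^(79.9/10) = 97723722.0956
  Source 2: 10^(77.3/10) = 53703179.637
  Source 3: 10^(55.8/10) = 380189.3963
Sum of linear values = 151807091.1289
L_total = 10 * log10(151807091.1289) = 81.81

81.81 dB


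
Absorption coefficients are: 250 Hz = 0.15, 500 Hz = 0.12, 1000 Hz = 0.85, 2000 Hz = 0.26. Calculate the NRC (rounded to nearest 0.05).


Given values:
  a_250 = 0.15, a_500 = 0.12
  a_1000 = 0.85, a_2000 = 0.26
Formula: NRC = (a250 + a500 + a1000 + a2000) / 4
Sum = 0.15 + 0.12 + 0.85 + 0.26 = 1.38
NRC = 1.38 / 4 = 0.345
Rounded to nearest 0.05: 0.35

0.35


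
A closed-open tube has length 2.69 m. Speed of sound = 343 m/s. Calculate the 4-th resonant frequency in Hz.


Given values:
  Tube type: closed-open, L = 2.69 m, c = 343 m/s, n = 4
Formula: f_n = (2n - 1) * c / (4 * L)
Compute 2n - 1 = 2*4 - 1 = 7
Compute 4 * L = 4 * 2.69 = 10.76
f = 7 * 343 / 10.76
f = 223.14

223.14 Hz


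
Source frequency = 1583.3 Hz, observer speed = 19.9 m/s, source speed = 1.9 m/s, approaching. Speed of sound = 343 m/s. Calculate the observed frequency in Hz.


Given values:
  f_s = 1583.3 Hz, v_o = 19.9 m/s, v_s = 1.9 m/s
  Direction: approaching
Formula: f_o = f_s * (c + v_o) / (c - v_s)
Numerator: c + v_o = 343 + 19.9 = 362.9
Denominator: c - v_s = 343 - 1.9 = 341.1
f_o = 1583.3 * 362.9 / 341.1 = 1684.49

1684.49 Hz


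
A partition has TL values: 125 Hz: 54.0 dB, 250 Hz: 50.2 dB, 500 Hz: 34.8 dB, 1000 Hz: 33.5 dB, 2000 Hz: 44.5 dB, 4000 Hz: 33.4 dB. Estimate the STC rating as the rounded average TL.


Given TL values at each frequency:
  125 Hz: 54.0 dB
  250 Hz: 50.2 dB
  500 Hz: 34.8 dB
  1000 Hz: 33.5 dB
  2000 Hz: 44.5 dB
  4000 Hz: 33.4 dB
Formula: STC ~ round(average of TL values)
Sum = 54.0 + 50.2 + 34.8 + 33.5 + 44.5 + 33.4 = 250.4
Average = 250.4 / 6 = 41.73
Rounded: 42

42


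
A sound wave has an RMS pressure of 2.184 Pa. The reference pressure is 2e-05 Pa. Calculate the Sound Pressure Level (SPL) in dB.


Given values:
  p = 2.184 Pa
  p_ref = 2e-05 Pa
Formula: SPL = 20 * log10(p / p_ref)
Compute ratio: p / p_ref = 2.184 / 2e-05 = 109200
Compute log10: log10(109200) = 5.038223
Multiply: SPL = 20 * 5.038223 = 100.76

100.76 dB


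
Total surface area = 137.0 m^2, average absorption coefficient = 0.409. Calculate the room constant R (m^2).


Given values:
  S = 137.0 m^2, alpha = 0.409
Formula: R = S * alpha / (1 - alpha)
Numerator: 137.0 * 0.409 = 56.033
Denominator: 1 - 0.409 = 0.591
R = 56.033 / 0.591 = 94.81

94.81 m^2


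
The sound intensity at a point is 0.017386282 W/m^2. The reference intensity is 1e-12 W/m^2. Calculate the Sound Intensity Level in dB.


Given values:
  I = 0.017386282 W/m^2
  I_ref = 1e-12 W/m^2
Formula: SIL = 10 * log10(I / I_ref)
Compute ratio: I / I_ref = 17386282000
Compute log10: log10(17386282000) = 10.240207
Multiply: SIL = 10 * 10.240207 = 102.4

102.4 dB


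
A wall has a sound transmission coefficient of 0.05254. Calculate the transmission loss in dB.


Given values:
  tau = 0.05254
Formula: TL = 10 * log10(1 / tau)
Compute 1 / tau = 1 / 0.05254 = 19.0331
Compute log10(19.0331) = 1.27951
TL = 10 * 1.27951 = 12.8

12.8 dB


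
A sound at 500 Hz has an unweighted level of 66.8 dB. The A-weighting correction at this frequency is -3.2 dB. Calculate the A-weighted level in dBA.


Given values:
  SPL = 66.8 dB
  A-weighting at 500 Hz = -3.2 dB
Formula: L_A = SPL + A_weight
L_A = 66.8 + (-3.2)
L_A = 63.6

63.6 dBA


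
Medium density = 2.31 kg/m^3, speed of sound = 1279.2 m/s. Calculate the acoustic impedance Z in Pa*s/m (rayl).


Given values:
  rho = 2.31 kg/m^3
  c = 1279.2 m/s
Formula: Z = rho * c
Z = 2.31 * 1279.2
Z = 2954.95

2954.95 rayl


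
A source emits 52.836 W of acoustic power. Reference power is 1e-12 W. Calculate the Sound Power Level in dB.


Given values:
  W = 52.836 W
  W_ref = 1e-12 W
Formula: SWL = 10 * log10(W / W_ref)
Compute ratio: W / W_ref = 52836000000000
Compute log10: log10(52836000000000) = 13.72293
Multiply: SWL = 10 * 13.72293 = 137.23

137.23 dB


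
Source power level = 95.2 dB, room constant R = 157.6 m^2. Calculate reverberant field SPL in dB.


Given values:
  Lw = 95.2 dB, R = 157.6 m^2
Formula: SPL = Lw + 10 * log10(4 / R)
Compute 4 / R = 4 / 157.6 = 0.025381
Compute 10 * log10(0.025381) = -15.9549
SPL = 95.2 + (-15.9549) = 79.25

79.25 dB


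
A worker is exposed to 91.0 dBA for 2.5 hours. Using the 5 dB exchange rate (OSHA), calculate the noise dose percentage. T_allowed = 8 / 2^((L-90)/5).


Given values:
  L = 91.0 dBA, T = 2.5 hours
Formula: T_allowed = 8 / 2^((L - 90) / 5)
Compute exponent: (91.0 - 90) / 5 = 0.2
Compute 2^(0.2) = 1.148698
T_allowed = 8 / 1.148698 = 6.964407 hours
Dose = (T / T_allowed) * 100
Dose = (2.5 / 6.964407) * 100 = 35.9

35.9 %


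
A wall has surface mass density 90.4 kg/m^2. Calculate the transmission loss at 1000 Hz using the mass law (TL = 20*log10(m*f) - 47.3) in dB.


Given values:
  m = 90.4 kg/m^2, f = 1000 Hz
Formula: TL = 20 * log10(m * f) - 47.3
Compute m * f = 90.4 * 1000 = 90400.0
Compute log10(90400.0) = 4.956168
Compute 20 * 4.956168 = 99.1234
TL = 99.1234 - 47.3 = 51.82

51.82 dB


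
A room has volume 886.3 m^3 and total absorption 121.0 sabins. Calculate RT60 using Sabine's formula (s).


Given values:
  V = 886.3 m^3
  A = 121.0 sabins
Formula: RT60 = 0.161 * V / A
Numerator: 0.161 * 886.3 = 142.6943
RT60 = 142.6943 / 121.0 = 1.179

1.179 s


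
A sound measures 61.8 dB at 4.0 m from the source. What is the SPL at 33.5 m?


Given values:
  SPL1 = 61.8 dB, r1 = 4.0 m, r2 = 33.5 m
Formula: SPL2 = SPL1 - 20 * log10(r2 / r1)
Compute ratio: r2 / r1 = 33.5 / 4.0 = 8.375
Compute log10: log10(8.375) = 0.922985
Compute drop: 20 * 0.922985 = 18.4597
SPL2 = 61.8 - 18.4597 = 43.34

43.34 dB


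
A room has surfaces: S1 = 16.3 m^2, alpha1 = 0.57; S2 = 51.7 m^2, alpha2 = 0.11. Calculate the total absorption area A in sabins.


Given surfaces:
  Surface 1: 16.3 * 0.57 = 9.291
  Surface 2: 51.7 * 0.11 = 5.687
Formula: A = sum(Si * alpha_i)
A = 9.291 + 5.687
A = 14.98

14.98 sabins


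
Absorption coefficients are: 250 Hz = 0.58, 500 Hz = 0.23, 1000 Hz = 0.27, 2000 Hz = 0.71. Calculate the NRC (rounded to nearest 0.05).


Given values:
  a_250 = 0.58, a_500 = 0.23
  a_1000 = 0.27, a_2000 = 0.71
Formula: NRC = (a250 + a500 + a1000 + a2000) / 4
Sum = 0.58 + 0.23 + 0.27 + 0.71 = 1.79
NRC = 1.79 / 4 = 0.4475
Rounded to nearest 0.05: 0.45

0.45


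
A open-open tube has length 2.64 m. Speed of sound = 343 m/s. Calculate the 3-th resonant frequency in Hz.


Given values:
  Tube type: open-open, L = 2.64 m, c = 343 m/s, n = 3
Formula: f_n = n * c / (2 * L)
Compute 2 * L = 2 * 2.64 = 5.28
f = 3 * 343 / 5.28
f = 194.89

194.89 Hz


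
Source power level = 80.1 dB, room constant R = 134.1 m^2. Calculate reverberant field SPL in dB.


Given values:
  Lw = 80.1 dB, R = 134.1 m^2
Formula: SPL = Lw + 10 * log10(4 / R)
Compute 4 / R = 4 / 134.1 = 0.029828
Compute 10 * log10(0.029828) = -15.2538
SPL = 80.1 + (-15.2538) = 64.85

64.85 dB


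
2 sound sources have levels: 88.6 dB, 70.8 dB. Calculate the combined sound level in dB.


Formula: L_total = 10 * log10( sum(10^(Li/10)) )
  Source 1: 10^(88.6/10) = 724435960.075
  Source 2: 10^(70.8/10) = 12022644.3462
Sum of linear values = 736458604.4212
L_total = 10 * log10(736458604.4212) = 88.67

88.67 dB


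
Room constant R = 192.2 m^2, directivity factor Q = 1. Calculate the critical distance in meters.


Given values:
  R = 192.2 m^2, Q = 1
Formula: d_c = 0.141 * sqrt(Q * R)
Compute Q * R = 1 * 192.2 = 192.2
Compute sqrt(192.2) = 13.8636
d_c = 0.141 * 13.8636 = 1.955

1.955 m


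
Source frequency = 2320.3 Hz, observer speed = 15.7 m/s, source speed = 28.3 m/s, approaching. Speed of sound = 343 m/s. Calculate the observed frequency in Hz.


Given values:
  f_s = 2320.3 Hz, v_o = 15.7 m/s, v_s = 28.3 m/s
  Direction: approaching
Formula: f_o = f_s * (c + v_o) / (c - v_s)
Numerator: c + v_o = 343 + 15.7 = 358.7
Denominator: c - v_s = 343 - 28.3 = 314.7
f_o = 2320.3 * 358.7 / 314.7 = 2644.71

2644.71 Hz


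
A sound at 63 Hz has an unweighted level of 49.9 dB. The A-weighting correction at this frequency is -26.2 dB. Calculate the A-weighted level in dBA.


Given values:
  SPL = 49.9 dB
  A-weighting at 63 Hz = -26.2 dB
Formula: L_A = SPL + A_weight
L_A = 49.9 + (-26.2)
L_A = 23.7

23.7 dBA


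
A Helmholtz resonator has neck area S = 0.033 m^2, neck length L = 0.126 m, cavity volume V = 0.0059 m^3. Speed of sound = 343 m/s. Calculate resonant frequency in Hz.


Given values:
  S = 0.033 m^2, L = 0.126 m, V = 0.0059 m^3, c = 343 m/s
Formula: f = (c / (2*pi)) * sqrt(S / (V * L))
Compute V * L = 0.0059 * 0.126 = 0.0007434
Compute S / (V * L) = 0.033 / 0.0007434 = 44.3906
Compute sqrt(44.3906) = 6.662627
Compute c / (2*pi) = 343 / 6.283185 = 54.590148
f = 54.590148 * 6.662627 = 363.71

363.71 Hz


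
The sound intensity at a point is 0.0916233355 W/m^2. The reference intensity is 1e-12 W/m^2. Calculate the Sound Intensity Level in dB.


Given values:
  I = 0.0916233355 W/m^2
  I_ref = 1e-12 W/m^2
Formula: SIL = 10 * log10(I / I_ref)
Compute ratio: I / I_ref = 91623335500
Compute log10: log10(91623335500) = 10.962006
Multiply: SIL = 10 * 10.962006 = 109.62

109.62 dB


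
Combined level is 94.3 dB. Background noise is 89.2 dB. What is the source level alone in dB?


Given values:
  L_total = 94.3 dB, L_bg = 89.2 dB
Formula: L_source = 10 * log10(10^(L_total/10) - 10^(L_bg/10))
Convert to linear:
  10^(94.3/10) = 2691534803.9269
  10^(89.2/10) = 831763771.1027
Difference: 2691534803.9269 - 831763771.1027 = 1859771032.8242
L_source = 10 * log10(1859771032.8242) = 92.69

92.69 dB


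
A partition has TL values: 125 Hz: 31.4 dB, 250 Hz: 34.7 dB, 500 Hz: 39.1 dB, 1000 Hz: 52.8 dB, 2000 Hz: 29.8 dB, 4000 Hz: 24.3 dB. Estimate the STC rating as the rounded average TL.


Given TL values at each frequency:
  125 Hz: 31.4 dB
  250 Hz: 34.7 dB
  500 Hz: 39.1 dB
  1000 Hz: 52.8 dB
  2000 Hz: 29.8 dB
  4000 Hz: 24.3 dB
Formula: STC ~ round(average of TL values)
Sum = 31.4 + 34.7 + 39.1 + 52.8 + 29.8 + 24.3 = 212.1
Average = 212.1 / 6 = 35.35
Rounded: 35

35


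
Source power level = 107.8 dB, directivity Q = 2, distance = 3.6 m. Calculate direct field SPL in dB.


Given values:
  Lw = 107.8 dB, Q = 2, r = 3.6 m
Formula: SPL = Lw + 10 * log10(Q / (4 * pi * r^2))
Compute 4 * pi * r^2 = 4 * pi * 3.6^2 = 162.8602
Compute Q / denom = 2 / 162.8602 = 0.01228047
Compute 10 * log10(0.01228047) = -19.1079
SPL = 107.8 + (-19.1079) = 88.69

88.69 dB


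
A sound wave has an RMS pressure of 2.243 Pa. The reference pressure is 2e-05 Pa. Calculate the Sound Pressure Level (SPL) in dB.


Given values:
  p = 2.243 Pa
  p_ref = 2e-05 Pa
Formula: SPL = 20 * log10(p / p_ref)
Compute ratio: p / p_ref = 2.243 / 2e-05 = 112150
Compute log10: log10(112150) = 5.049799
Multiply: SPL = 20 * 5.049799 = 101.0

101.0 dB


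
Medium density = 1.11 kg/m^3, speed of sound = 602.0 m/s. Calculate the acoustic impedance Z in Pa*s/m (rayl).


Given values:
  rho = 1.11 kg/m^3
  c = 602.0 m/s
Formula: Z = rho * c
Z = 1.11 * 602.0
Z = 668.22

668.22 rayl


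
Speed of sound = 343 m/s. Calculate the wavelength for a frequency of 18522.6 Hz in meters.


Given values:
  c = 343 m/s, f = 18522.6 Hz
Formula: lambda = c / f
lambda = 343 / 18522.6
lambda = 0.0185

0.0185 m


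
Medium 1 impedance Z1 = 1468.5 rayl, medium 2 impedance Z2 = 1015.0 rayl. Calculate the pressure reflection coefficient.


Given values:
  Z1 = 1468.5 rayl, Z2 = 1015.0 rayl
Formula: R = (Z2 - Z1) / (Z2 + Z1)
Numerator: Z2 - Z1 = 1015.0 - 1468.5 = -453.5
Denominator: Z2 + Z1 = 1015.0 + 1468.5 = 2483.5
R = -453.5 / 2483.5 = -0.1826

-0.1826


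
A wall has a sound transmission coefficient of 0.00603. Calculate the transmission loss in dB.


Given values:
  tau = 0.00603
Formula: TL = 10 * log10(1 / tau)
Compute 1 / tau = 1 / 0.00603 = 165.8375
Compute log10(165.8375) = 2.219683
TL = 10 * 2.219683 = 22.2

22.2 dB


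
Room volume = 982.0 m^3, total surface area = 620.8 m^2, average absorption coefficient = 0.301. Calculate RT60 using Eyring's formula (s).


Given values:
  V = 982.0 m^3, S = 620.8 m^2, alpha = 0.301
Formula: RT60 = 0.161 * V / (-S * ln(1 - alpha))
Compute ln(1 - 0.301) = ln(0.699) = -0.358105
Denominator: -620.8 * -0.358105 = 222.3116
Numerator: 0.161 * 982.0 = 158.102
RT60 = 158.102 / 222.3116 = 0.711

0.711 s


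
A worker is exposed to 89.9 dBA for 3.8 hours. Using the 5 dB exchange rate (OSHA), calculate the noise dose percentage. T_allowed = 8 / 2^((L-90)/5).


Given values:
  L = 89.9 dBA, T = 3.8 hours
Formula: T_allowed = 8 / 2^((L - 90) / 5)
Compute exponent: (89.9 - 90) / 5 = -0.02
Compute 2^(-0.02) = 0.986233
T_allowed = 8 / 0.986233 = 8.111673 hours
Dose = (T / T_allowed) * 100
Dose = (3.8 / 8.111673) * 100 = 46.85

46.85 %


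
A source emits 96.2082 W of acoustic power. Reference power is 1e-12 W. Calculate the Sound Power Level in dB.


Given values:
  W = 96.2082 W
  W_ref = 1e-12 W
Formula: SWL = 10 * log10(W / W_ref)
Compute ratio: W / W_ref = 96208200000000
Compute log10: log10(96208200000000) = 13.983212
Multiply: SWL = 10 * 13.983212 = 139.83

139.83 dB


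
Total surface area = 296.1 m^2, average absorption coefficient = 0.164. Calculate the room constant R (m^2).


Given values:
  S = 296.1 m^2, alpha = 0.164
Formula: R = S * alpha / (1 - alpha)
Numerator: 296.1 * 0.164 = 48.5604
Denominator: 1 - 0.164 = 0.836
R = 48.5604 / 0.836 = 58.09

58.09 m^2


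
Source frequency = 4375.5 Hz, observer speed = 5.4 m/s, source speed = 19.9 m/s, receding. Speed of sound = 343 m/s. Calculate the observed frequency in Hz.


Given values:
  f_s = 4375.5 Hz, v_o = 5.4 m/s, v_s = 19.9 m/s
  Direction: receding
Formula: f_o = f_s * (c - v_o) / (c + v_s)
Numerator: c - v_o = 343 - 5.4 = 337.6
Denominator: c + v_s = 343 + 19.9 = 362.9
f_o = 4375.5 * 337.6 / 362.9 = 4070.46

4070.46 Hz
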